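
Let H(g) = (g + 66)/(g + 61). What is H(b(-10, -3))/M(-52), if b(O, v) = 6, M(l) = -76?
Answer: -18/1273 ≈ -0.014140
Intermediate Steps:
H(g) = (66 + g)/(61 + g)
H(b(-10, -3))/M(-52) = ((66 + 6)/(61 + 6))/(-76) = (72/67)*(-1/76) = -18/1273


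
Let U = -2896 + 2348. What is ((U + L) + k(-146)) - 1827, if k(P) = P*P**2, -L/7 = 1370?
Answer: -3124101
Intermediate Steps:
L = -9590 (L = -7*1370 = -9590)
k(P) = P**3
U = -548
((U + L) + k(-146)) - 1827 = ((-548 - 9590) + (-146)**3) - 1827 = (-10138 - 3112136) - 1827 = -3122274 - 1827 = -3124101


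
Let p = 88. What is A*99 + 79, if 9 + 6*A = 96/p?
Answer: -103/2 ≈ -51.500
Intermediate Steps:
A = -29/22 (A = -3/2 + (96/88)/6 = -3/2 + (96*(1/88))/6 = -3/2 + (⅙)*(12/11) = -3/2 + 2/11 = -29/22 ≈ -1.3182)
A*99 + 79 = -29/22*99 + 79 = -261/2 + 79 = -103/2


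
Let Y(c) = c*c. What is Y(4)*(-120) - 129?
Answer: -2049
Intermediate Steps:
Y(c) = c**2
Y(4)*(-120) - 129 = 4**2*(-120) - 129 = 16*(-120) - 129 = -1920 - 129 = -2049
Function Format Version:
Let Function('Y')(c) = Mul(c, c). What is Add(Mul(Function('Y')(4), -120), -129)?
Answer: -2049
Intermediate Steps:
Function('Y')(c) = Pow(c, 2)
Add(Mul(Function('Y')(4), -120), -129) = Add(Mul(Pow(4, 2), -120), -129) = Add(Mul(16, -120), -129) = Add(-1920, -129) = -2049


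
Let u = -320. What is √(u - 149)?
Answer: I*√469 ≈ 21.656*I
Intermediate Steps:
√(u - 149) = √(-320 - 149) = √(-469) = I*√469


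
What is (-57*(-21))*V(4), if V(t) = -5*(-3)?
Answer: 17955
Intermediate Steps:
V(t) = 15
(-57*(-21))*V(4) = -57*(-21)*15 = 1197*15 = 17955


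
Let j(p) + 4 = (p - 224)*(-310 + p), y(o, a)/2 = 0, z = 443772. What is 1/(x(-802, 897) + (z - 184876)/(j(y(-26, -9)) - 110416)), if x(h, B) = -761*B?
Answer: -10245/6993475889 ≈ -1.4649e-6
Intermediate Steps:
y(o, a) = 0 (y(o, a) = 2*0 = 0)
j(p) = -4 + (-310 + p)*(-224 + p) (j(p) = -4 + (p - 224)*(-310 + p) = -4 + (-224 + p)*(-310 + p) = -4 + (-310 + p)*(-224 + p))
1/(x(-802, 897) + (z - 184876)/(j(y(-26, -9)) - 110416)) = 1/(-761*897 + (443772 - 184876)/((69436 + 0² - 534*0) - 110416)) = 1/(-682617 + 258896/((69436 + 0 + 0) - 110416)) = 1/(-682617 + 258896/(69436 - 110416)) = 1/(-682617 + 258896/(-40980)) = 1/(-682617 + 258896*(-1/40980)) = 1/(-682617 - 64724/10245) = 1/(-6993475889/10245) = -10245/6993475889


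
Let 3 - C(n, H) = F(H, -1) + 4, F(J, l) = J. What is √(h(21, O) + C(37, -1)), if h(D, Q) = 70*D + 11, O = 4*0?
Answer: √1481 ≈ 38.484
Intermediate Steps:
O = 0
h(D, Q) = 11 + 70*D
C(n, H) = -1 - H (C(n, H) = 3 - (H + 4) = 3 - (4 + H) = 3 + (-4 - H) = -1 - H)
√(h(21, O) + C(37, -1)) = √((11 + 70*21) + (-1 - 1*(-1))) = √((11 + 1470) + (-1 + 1)) = √(1481 + 0) = √1481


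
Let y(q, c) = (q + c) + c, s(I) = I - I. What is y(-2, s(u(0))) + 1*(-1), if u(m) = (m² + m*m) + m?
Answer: -3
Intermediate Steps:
u(m) = m + 2*m² (u(m) = (m² + m²) + m = 2*m² + m = m + 2*m²)
s(I) = 0
y(q, c) = q + 2*c (y(q, c) = (c + q) + c = q + 2*c)
y(-2, s(u(0))) + 1*(-1) = (-2 + 2*0) + 1*(-1) = (-2 + 0) - 1 = -2 - 1 = -3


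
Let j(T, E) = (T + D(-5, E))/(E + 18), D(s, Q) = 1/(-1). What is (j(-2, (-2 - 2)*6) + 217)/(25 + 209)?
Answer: 145/156 ≈ 0.92949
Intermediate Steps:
D(s, Q) = -1
j(T, E) = (-1 + T)/(18 + E) (j(T, E) = (T - 1)/(E + 18) = (-1 + T)/(18 + E))
(j(-2, (-2 - 2)*6) + 217)/(25 + 209) = ((-1 - 2)/(18 + (-2 - 2)*6) + 217)/(25 + 209) = (-3/(18 - 4*6) + 217)/234 = (-3/(18 - 24) + 217)*(1/234) = (-3/(-6) + 217)*(1/234) = (-1/6*(-3) + 217)*(1/234) = (1/2 + 217)*(1/234) = (435/2)*(1/234) = 145/156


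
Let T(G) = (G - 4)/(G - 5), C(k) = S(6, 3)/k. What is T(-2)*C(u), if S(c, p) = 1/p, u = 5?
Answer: 2/35 ≈ 0.057143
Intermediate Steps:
C(k) = 1/(3*k)
T(G) = (-4 + G)/(-5 + G)
T(-2)*C(u) = ((-4 - 2)/(-5 - 2))*((⅓)/5) = (-6/(-7))*((⅓)*(⅕)) = -⅐*(-6)*(1/15) = (6/7)*(1/15) = 2/35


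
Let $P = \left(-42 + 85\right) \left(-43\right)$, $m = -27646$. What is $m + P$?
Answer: $-29495$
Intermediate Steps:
$P = -1849$ ($P = 43 \left(-43\right) = -1849$)
$m + P = -27646 - 1849 = -29495$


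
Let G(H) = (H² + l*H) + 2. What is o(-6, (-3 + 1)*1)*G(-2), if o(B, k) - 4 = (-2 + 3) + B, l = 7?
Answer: 8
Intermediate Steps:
o(B, k) = 5 + B (o(B, k) = 4 + ((-2 + 3) + B) = 4 + (1 + B) = 5 + B)
G(H) = 2 + H² + 7*H (G(H) = (H² + 7*H) + 2 = 2 + H² + 7*H)
o(-6, (-3 + 1)*1)*G(-2) = (5 - 6)*(2 + (-2)² + 7*(-2)) = -(2 + 4 - 14) = -1*(-8) = 8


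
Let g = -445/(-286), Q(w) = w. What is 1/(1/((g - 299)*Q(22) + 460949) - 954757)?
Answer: -5907268/5640005473863 ≈ -1.0474e-6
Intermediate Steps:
g = 445/286 (g = -445*(-1/286) = 445/286 ≈ 1.5559)
1/(1/((g - 299)*Q(22) + 460949) - 954757) = 1/(1/((445/286 - 299)*22 + 460949) - 954757) = 1/(1/(-85069/286*22 + 460949) - 954757) = 1/(1/(-85069/13 + 460949) - 954757) = 1/(1/(5907268/13) - 954757) = 1/(13/5907268 - 954757) = 1/(-5640005473863/5907268) = -5907268/5640005473863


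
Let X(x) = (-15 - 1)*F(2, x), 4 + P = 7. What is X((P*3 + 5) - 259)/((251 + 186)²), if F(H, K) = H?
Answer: -32/190969 ≈ -0.00016757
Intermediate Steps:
P = 3 (P = -4 + 7 = 3)
X(x) = -32 (X(x) = (-15 - 1)*2 = -16*2 = -32)
X((P*3 + 5) - 259)/((251 + 186)²) = -32/(251 + 186)² = -32/(437²) = -32/190969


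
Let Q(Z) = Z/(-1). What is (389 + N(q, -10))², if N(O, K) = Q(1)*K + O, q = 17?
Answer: 173056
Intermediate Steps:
Q(Z) = -Z (Q(Z) = Z*(-1) = -Z)
N(O, K) = O - K (N(O, K) = (-1*1)*K + O = -K + O = O - K)
(389 + N(q, -10))² = (389 + (17 - 1*(-10)))² = (389 + (17 + 10))² = (389 + 27)² = 416² = 173056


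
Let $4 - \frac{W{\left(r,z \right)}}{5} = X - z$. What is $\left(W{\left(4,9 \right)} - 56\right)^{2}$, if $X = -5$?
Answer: $1156$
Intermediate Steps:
$W{\left(r,z \right)} = 45 + 5 z$ ($W{\left(r,z \right)} = 20 - 5 \left(-5 - z\right) = 20 + \left(25 + 5 z\right) = 45 + 5 z$)
$\left(W{\left(4,9 \right)} - 56\right)^{2} = \left(\left(45 + 5 \cdot 9\right) - 56\right)^{2} = \left(\left(45 + 45\right) - 56\right)^{2} = \left(90 - 56\right)^{2} = 34^{2} = 1156$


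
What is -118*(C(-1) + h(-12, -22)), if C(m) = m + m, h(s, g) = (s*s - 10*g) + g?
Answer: -40120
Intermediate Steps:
h(s, g) = s² - 9*g (h(s, g) = (s² - 10*g) + g = s² - 9*g)
C(m) = 2*m
-118*(C(-1) + h(-12, -22)) = -118*(2*(-1) + ((-12)² - 9*(-22))) = -118*(-2 + (144 + 198)) = -118*(-2 + 342) = -118*340 = -40120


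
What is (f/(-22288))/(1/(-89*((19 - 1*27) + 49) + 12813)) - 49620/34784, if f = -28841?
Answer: 143629185029/12113528 ≈ 11857.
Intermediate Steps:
(f/(-22288))/(1/(-89*((19 - 1*27) + 49) + 12813)) - 49620/34784 = (-28841/(-22288))/(1/(-89*((19 - 1*27) + 49) + 12813)) - 49620/34784 = (-28841*(-1/22288))/(1/(-89*((19 - 27) + 49) + 12813)) - 49620*1/34784 = 28841/(22288*(1/(-89*(-8 + 49) + 12813))) - 12405/8696 = 28841/(22288*(1/(-89*41 + 12813))) - 12405/8696 = 28841/(22288*(1/(-3649 + 12813))) - 12405/8696 = 28841/(22288*(1/9164)) - 12405/8696 = (28841/22288)*9164 - 12405/8696 = 66074731/5572 - 12405/8696 = 143629185029/12113528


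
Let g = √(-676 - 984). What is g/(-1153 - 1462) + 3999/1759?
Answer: 3999/1759 - 2*I*√415/2615 ≈ 2.2734 - 0.015581*I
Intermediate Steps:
g = 2*I*√415 (g = √(-1660) = 2*I*√415 ≈ 40.743*I)
g/(-1153 - 1462) + 3999/1759 = (2*I*√415)/(-1153 - 1462) + 3999/1759 = (2*I*√415)/(-2615) + 3999*(1/1759) = (2*I*√415)*(-1/2615) + 3999/1759 = -2*I*√415/2615 + 3999/1759 = 3999/1759 - 2*I*√415/2615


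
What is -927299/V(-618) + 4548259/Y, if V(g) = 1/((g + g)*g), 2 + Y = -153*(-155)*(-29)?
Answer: -487134767779361083/687737 ≈ -7.0832e+11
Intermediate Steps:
Y = -687737 (Y = -2 - 153*(-155)*(-29) = -2 + 23715*(-29) = -2 - 687735 = -687737)
V(g) = 1/(2*g**2) (V(g) = 1/(((2*g))*g) = (1/(2*g))/g = 1/(2*g**2))
-927299/V(-618) + 4548259/Y = -927299/((1/2)/(-618)**2) + 4548259/(-687737) = -927299/((1/2)*(1/381924)) + 4548259*(-1/687737) = -927299/1/763848 - 4548259/687737 = -927299*763848 - 4548259/687737 = -708315486552 - 4548259/687737 = -487134767779361083/687737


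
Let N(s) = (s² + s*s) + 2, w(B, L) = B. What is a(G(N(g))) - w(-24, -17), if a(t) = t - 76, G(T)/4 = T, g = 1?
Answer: -36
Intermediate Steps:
N(s) = 2 + 2*s² (N(s) = (s² + s²) + 2 = 2*s² + 2 = 2 + 2*s²)
G(T) = 4*T
a(t) = -76 + t
a(G(N(g))) - w(-24, -17) = (-76 + 4*(2 + 2*1²)) - 1*(-24) = (-76 + 4*(2 + 2*1)) + 24 = (-76 + 4*(2 + 2)) + 24 = (-76 + 4*4) + 24 = (-76 + 16) + 24 = -60 + 24 = -36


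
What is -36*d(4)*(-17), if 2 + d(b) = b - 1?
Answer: 612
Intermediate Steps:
d(b) = -3 + b (d(b) = -2 + (b - 1) = -2 + (-1 + b) = -3 + b)
-36*d(4)*(-17) = -36*(-3 + 4)*(-17) = -36*1*(-17) = -36*(-17) = 612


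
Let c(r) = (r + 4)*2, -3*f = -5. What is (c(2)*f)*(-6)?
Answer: -120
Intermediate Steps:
f = 5/3 (f = -⅓*(-5) = 5/3 ≈ 1.6667)
c(r) = 8 + 2*r (c(r) = (4 + r)*2 = 8 + 2*r)
(c(2)*f)*(-6) = ((8 + 2*2)*(5/3))*(-6) = ((8 + 4)*(5/3))*(-6) = (12*(5/3))*(-6) = 20*(-6) = -120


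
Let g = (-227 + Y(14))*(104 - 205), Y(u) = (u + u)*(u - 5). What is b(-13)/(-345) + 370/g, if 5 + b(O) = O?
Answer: -1096/11615 ≈ -0.094361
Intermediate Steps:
b(O) = -5 + O
Y(u) = 2*u*(-5 + u) (Y(u) = (2*u)*(-5 + u) = 2*u*(-5 + u))
g = -2525 (g = (-227 + 2*14*(-5 + 14))*(104 - 205) = (-227 + 2*14*9)*(-101) = (-227 + 252)*(-101) = 25*(-101) = -2525)
b(-13)/(-345) + 370/g = (-5 - 13)/(-345) + 370/(-2525) = -18*(-1/345) + 370*(-1/2525) = 6/115 - 74/505 = -1096/11615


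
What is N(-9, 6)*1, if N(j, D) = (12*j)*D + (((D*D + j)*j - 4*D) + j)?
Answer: -924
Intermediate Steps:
N(j, D) = j - 4*D + j*(j + D²) + 12*D*j (N(j, D) = 12*D*j + (((D² + j)*j - 4*D) + j) = 12*D*j + (((j + D²)*j - 4*D) + j) = 12*D*j + ((j*(j + D²) - 4*D) + j) = 12*D*j + ((-4*D + j*(j + D²)) + j) = 12*D*j + (j - 4*D + j*(j + D²)) = j - 4*D + j*(j + D²) + 12*D*j)
N(-9, 6)*1 = (-9 + (-9)² - 4*6 - 9*6² + 12*6*(-9))*1 = (-9 + 81 - 24 - 9*36 - 648)*1 = (-9 + 81 - 24 - 324 - 648)*1 = -924*1 = -924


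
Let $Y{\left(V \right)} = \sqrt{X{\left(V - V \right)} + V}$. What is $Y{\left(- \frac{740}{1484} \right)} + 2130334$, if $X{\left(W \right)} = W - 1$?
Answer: $2130334 + \frac{2 i \sqrt{51569}}{371} \approx 2.1303 \cdot 10^{6} + 1.2242 i$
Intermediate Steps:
$X{\left(W \right)} = -1 + W$ ($X{\left(W \right)} = W - 1 = -1 + W$)
$Y{\left(V \right)} = \sqrt{-1 + V}$ ($Y{\left(V \right)} = \sqrt{\left(-1 + \left(V - V\right)\right) + V} = \sqrt{\left(-1 + 0\right) + V} = \sqrt{-1 + V}$)
$Y{\left(- \frac{740}{1484} \right)} + 2130334 = \sqrt{-1 - \frac{740}{1484}} + 2130334 = \sqrt{-1 - \frac{185}{371}} + 2130334 = \sqrt{- \frac{556}{371}} + 2130334 = \frac{2 i \sqrt{51569}}{371} + 2130334 = 2130334 + \frac{2 i \sqrt{51569}}{371}$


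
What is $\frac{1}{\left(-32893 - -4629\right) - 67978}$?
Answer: $- \frac{1}{96242} \approx -1.039 \cdot 10^{-5}$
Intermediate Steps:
$\frac{1}{\left(-32893 - -4629\right) - 67978} = \frac{1}{\left(-32893 + 4629\right) - 67978} = \frac{1}{-28264 - 67978} = \frac{1}{-96242} = - \frac{1}{96242}$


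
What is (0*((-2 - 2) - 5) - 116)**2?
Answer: 13456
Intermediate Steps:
(0*((-2 - 2) - 5) - 116)**2 = (0*(-4 - 5) - 116)**2 = (0*(-9) - 116)**2 = (0 - 116)**2 = (-116)**2 = 13456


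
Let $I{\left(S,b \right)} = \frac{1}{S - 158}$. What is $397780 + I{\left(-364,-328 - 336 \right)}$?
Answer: $\frac{207641159}{522} \approx 3.9778 \cdot 10^{5}$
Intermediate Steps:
$I{\left(S,b \right)} = \frac{1}{-158 + S}$
$397780 + I{\left(-364,-328 - 336 \right)} = 397780 + \frac{1}{-158 - 364} = 397780 + \frac{1}{-522} = 397780 - \frac{1}{522} = \frac{207641159}{522}$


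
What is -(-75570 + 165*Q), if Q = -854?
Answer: 216480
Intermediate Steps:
-(-75570 + 165*Q) = -165/(1/(-458 - 854)) = -165/(1/(-1312)) = -165/(-1/1312) = -165*(-1312) = 216480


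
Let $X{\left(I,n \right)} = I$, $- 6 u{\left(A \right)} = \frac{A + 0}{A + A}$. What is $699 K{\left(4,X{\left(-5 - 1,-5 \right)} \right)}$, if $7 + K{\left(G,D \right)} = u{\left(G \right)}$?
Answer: $- \frac{19805}{4} \approx -4951.3$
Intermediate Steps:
$u{\left(A \right)} = - \frac{1}{12}$ ($u{\left(A \right)} = - \frac{\left(A + 0\right) \frac{1}{A + A}}{6} = - \frac{A \frac{1}{2 A}}{6} = \left(- \frac{1}{6}\right) \frac{1}{2} = - \frac{1}{12}$)
$K{\left(G,D \right)} = - \frac{85}{12}$ ($K{\left(G,D \right)} = -7 - \frac{1}{12} = - \frac{85}{12}$)
$699 K{\left(4,X{\left(-5 - 1,-5 \right)} \right)} = 699 \left(- \frac{85}{12}\right) = - \frac{19805}{4}$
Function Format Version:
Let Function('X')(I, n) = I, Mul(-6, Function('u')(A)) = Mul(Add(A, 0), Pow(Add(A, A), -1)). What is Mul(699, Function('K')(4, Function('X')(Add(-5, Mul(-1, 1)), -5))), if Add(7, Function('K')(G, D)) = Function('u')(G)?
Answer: Rational(-19805, 4) ≈ -4951.3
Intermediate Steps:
Function('u')(A) = Rational(-1, 12) (Function('u')(A) = Mul(Rational(-1, 6), Mul(Add(A, 0), Pow(Add(A, A), -1))) = Mul(Rational(-1, 6), Mul(A, Pow(Mul(2, A), -1))) = Mul(Rational(-1, 6), Mul(A, Mul(Rational(1, 2), Pow(A, -1)))) = Mul(Rational(-1, 6), Rational(1, 2)) = Rational(-1, 12))
Function('K')(G, D) = Rational(-85, 12) (Function('K')(G, D) = Add(-7, Rational(-1, 12)) = Rational(-85, 12))
Mul(699, Function('K')(4, Function('X')(Add(-5, Mul(-1, 1)), -5))) = Mul(699, Rational(-85, 12)) = Rational(-19805, 4)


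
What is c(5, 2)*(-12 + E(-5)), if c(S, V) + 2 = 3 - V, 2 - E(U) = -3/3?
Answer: 9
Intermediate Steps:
E(U) = 3 (E(U) = 2 - (-3)/3 = 2 - 1*(-1) = 2 + 1 = 3)
c(S, V) = 1 - V (c(S, V) = -2 + (3 - V) = 1 - V)
c(5, 2)*(-12 + E(-5)) = (1 - 1*2)*(-12 + 3) = (1 - 2)*(-9) = -1*(-9) = 9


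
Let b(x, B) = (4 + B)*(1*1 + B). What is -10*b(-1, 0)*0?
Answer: 0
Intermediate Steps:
b(x, B) = (1 + B)*(4 + B) (b(x, B) = (4 + B)*(1 + B) = (1 + B)*(4 + B))
-10*b(-1, 0)*0 = -10*(4 + 0² + 5*0)*0 = -10*(4 + 0 + 0)*0 = -10*4*0 = -40*0 = 0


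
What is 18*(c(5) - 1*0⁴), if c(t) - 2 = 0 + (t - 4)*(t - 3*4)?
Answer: -90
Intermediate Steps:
c(t) = 2 + (-12 + t)*(-4 + t) (c(t) = 2 + (0 + (t - 4)*(t - 3*4)) = 2 + (0 + (-4 + t)*(t - 12)) = 2 + (0 + (-4 + t)*(-12 + t)) = 2 + (0 + (-12 + t)*(-4 + t)) = 2 + (-12 + t)*(-4 + t))
18*(c(5) - 1*0⁴) = 18*((50 + 5² - 16*5) - 1*0⁴) = 18*((50 + 25 - 80) - 1*0) = 18*(-5 + 0) = 18*(-5) = -90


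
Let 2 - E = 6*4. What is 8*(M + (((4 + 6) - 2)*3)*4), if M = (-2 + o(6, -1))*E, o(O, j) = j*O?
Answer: 2176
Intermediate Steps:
o(O, j) = O*j
E = -22 (E = 2 - 6*4 = 2 - 1*24 = 2 - 24 = -22)
M = 176 (M = (-2 + 6*(-1))*(-22) = (-2 - 6)*(-22) = -8*(-22) = 176)
8*(M + (((4 + 6) - 2)*3)*4) = 8*(176 + (((4 + 6) - 2)*3)*4) = 8*(176 + ((10 - 2)*3)*4) = 8*(176 + (8*3)*4) = 8*(176 + 24*4) = 8*(176 + 96) = 8*272 = 2176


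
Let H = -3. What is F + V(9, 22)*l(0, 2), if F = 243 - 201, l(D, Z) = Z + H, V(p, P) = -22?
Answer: 64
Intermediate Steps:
l(D, Z) = -3 + Z (l(D, Z) = Z - 3 = -3 + Z)
F = 42
F + V(9, 22)*l(0, 2) = 42 - 22*(-3 + 2) = 42 - 22*(-1) = 42 + 22 = 64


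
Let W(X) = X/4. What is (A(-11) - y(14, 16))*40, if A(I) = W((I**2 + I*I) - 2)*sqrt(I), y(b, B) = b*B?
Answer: -8960 + 2400*I*sqrt(11) ≈ -8960.0 + 7959.9*I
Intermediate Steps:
W(X) = X/4 (W(X) = X*(1/4) = X/4)
y(b, B) = B*b
A(I) = sqrt(I)*(-1/2 + I**2/2) (A(I) = (((I**2 + I*I) - 2)/4)*sqrt(I) = (((I**2 + I**2) - 2)/4)*sqrt(I) = ((2*I**2 - 2)/4)*sqrt(I) = ((-2 + 2*I**2)/4)*sqrt(I) = (-1/2 + I**2/2)*sqrt(I) = sqrt(I)*(-1/2 + I**2/2))
(A(-11) - y(14, 16))*40 = (sqrt(-11)*(-1 + (-11)**2)/2 - 16*14)*40 = ((I*sqrt(11))*(-1 + 121)/2 - 1*224)*40 = ((1/2)*(I*sqrt(11))*120 - 224)*40 = (60*I*sqrt(11) - 224)*40 = (-224 + 60*I*sqrt(11))*40 = -8960 + 2400*I*sqrt(11)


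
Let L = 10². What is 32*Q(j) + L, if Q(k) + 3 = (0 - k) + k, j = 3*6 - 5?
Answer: 4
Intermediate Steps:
j = 13 (j = 18 - 5 = 13)
Q(k) = -3 (Q(k) = -3 + ((0 - k) + k) = -3 + (-k + k) = -3 + 0 = -3)
L = 100
32*Q(j) + L = 32*(-3) + 100 = -96 + 100 = 4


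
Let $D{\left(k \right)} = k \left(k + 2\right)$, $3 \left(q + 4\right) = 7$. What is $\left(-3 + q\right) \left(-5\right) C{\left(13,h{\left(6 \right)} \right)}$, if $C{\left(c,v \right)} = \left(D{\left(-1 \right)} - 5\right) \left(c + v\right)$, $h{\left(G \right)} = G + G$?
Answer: $-3500$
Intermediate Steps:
$q = - \frac{5}{3}$ ($q = -4 + \frac{1}{3} \cdot 7 = -4 + \frac{7}{3} = - \frac{5}{3} \approx -1.6667$)
$D{\left(k \right)} = k \left(2 + k\right)$
$h{\left(G \right)} = 2 G$
$C{\left(c,v \right)} = - 6 c - 6 v$ ($C{\left(c,v \right)} = \left(- (2 - 1) - 5\right) \left(c + v\right) = \left(\left(-1\right) 1 - 5\right) \left(c + v\right) = \left(-1 - 5\right) \left(c + v\right) = - 6 \left(c + v\right) = - 6 c - 6 v$)
$\left(-3 + q\right) \left(-5\right) C{\left(13,h{\left(6 \right)} \right)} = \left(-3 - \frac{5}{3}\right) \left(-5\right) \left(\left(-6\right) 13 - 6 \cdot 2 \cdot 6\right) = \left(- \frac{14}{3}\right) \left(-5\right) \left(-78 - 72\right) = \frac{70 \left(-78 - 72\right)}{3} = \frac{70}{3} \left(-150\right) = -3500$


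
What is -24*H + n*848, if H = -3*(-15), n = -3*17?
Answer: -44328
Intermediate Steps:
n = -51
H = 45
-24*H + n*848 = -24*45 - 51*848 = -1080 - 43248 = -44328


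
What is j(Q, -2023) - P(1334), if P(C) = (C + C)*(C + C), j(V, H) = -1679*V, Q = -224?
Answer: -6742128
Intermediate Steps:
P(C) = 4*C² (P(C) = (2*C)*(2*C) = 4*C²)
j(Q, -2023) - P(1334) = -1679*(-224) - 4*1334² = 376096 - 4*1779556 = 376096 - 1*7118224 = 376096 - 7118224 = -6742128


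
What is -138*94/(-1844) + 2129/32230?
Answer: 105503359/14858030 ≈ 7.1008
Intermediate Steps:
-138*94/(-1844) + 2129/32230 = -12972*(-1/1844) + 2129*(1/32230) = 3243/461 + 2129/32230 = 105503359/14858030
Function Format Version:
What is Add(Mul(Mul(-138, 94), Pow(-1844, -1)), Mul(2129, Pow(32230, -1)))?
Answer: Rational(105503359, 14858030) ≈ 7.1008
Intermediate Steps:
Add(Mul(Mul(-138, 94), Pow(-1844, -1)), Mul(2129, Pow(32230, -1))) = Add(Mul(-12972, Rational(-1, 1844)), Mul(2129, Rational(1, 32230))) = Add(Rational(3243, 461), Rational(2129, 32230)) = Rational(105503359, 14858030)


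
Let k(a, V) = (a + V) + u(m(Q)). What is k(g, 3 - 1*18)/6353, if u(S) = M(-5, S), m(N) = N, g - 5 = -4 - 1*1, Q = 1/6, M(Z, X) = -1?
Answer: -16/6353 ≈ -0.0025185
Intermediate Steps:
Q = ⅙ (Q = 1*(⅙) = ⅙ ≈ 0.16667)
g = 0 (g = 5 + (-4 - 1*1) = 5 + (-4 - 1) = 5 - 5 = 0)
u(S) = -1
k(a, V) = -1 + V + a (k(a, V) = (a + V) - 1 = (V + a) - 1 = -1 + V + a)
k(g, 3 - 1*18)/6353 = (-1 + (3 - 1*18) + 0)/6353 = (-1 + (3 - 18) + 0)*(1/6353) = (-1 - 15 + 0)*(1/6353) = -16*1/6353 = -16/6353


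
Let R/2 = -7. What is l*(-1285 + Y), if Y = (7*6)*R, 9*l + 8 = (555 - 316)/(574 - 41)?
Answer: 7538825/4797 ≈ 1571.6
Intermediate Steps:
l = -4025/4797 (l = -8/9 + ((555 - 316)/(574 - 41))/9 = -8/9 + (239/533)/9 = -8/9 + (239*(1/533))/9 = -8/9 + (⅑)*(239/533) = -8/9 + 239/4797 = -4025/4797 ≈ -0.83907)
R = -14 (R = 2*(-7) = -14)
Y = -588 (Y = (7*6)*(-14) = 42*(-14) = -588)
l*(-1285 + Y) = -4025*(-1285 - 588)/4797 = -4025/4797*(-1873) = 7538825/4797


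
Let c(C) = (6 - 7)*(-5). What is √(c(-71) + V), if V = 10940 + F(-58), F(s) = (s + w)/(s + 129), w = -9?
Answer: 2*√13792247/71 ≈ 104.61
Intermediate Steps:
F(s) = (-9 + s)/(129 + s) (F(s) = (s - 9)/(s + 129) = (-9 + s)/(129 + s))
V = 776673/71 (V = 10940 + (-9 - 58)/(129 - 58) = 10940 - 67/71 = 776673/71 ≈ 10939.)
c(C) = 5 (c(C) = -1*(-5) = 5)
√(c(-71) + V) = √(5 + 776673/71) = √(777028/71) = 2*√13792247/71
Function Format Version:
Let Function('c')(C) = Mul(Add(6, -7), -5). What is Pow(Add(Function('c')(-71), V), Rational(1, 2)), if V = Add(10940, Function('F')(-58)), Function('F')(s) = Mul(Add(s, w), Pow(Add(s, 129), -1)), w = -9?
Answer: Mul(Rational(2, 71), Pow(13792247, Rational(1, 2))) ≈ 104.61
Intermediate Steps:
Function('F')(s) = Mul(Pow(Add(129, s), -1), Add(-9, s)) (Function('F')(s) = Mul(Add(s, -9), Pow(Add(s, 129), -1)) = Mul(Add(-9, s), Pow(Add(129, s), -1)) = Mul(Pow(Add(129, s), -1), Add(-9, s)))
V = Rational(776673, 71) (V = Add(10940, Mul(Pow(Add(129, -58), -1), Add(-9, -58))) = Add(10940, Mul(Pow(71, -1), -67)) = Add(10940, Mul(Rational(1, 71), -67)) = Add(10940, Rational(-67, 71)) = Rational(776673, 71) ≈ 10939.)
Function('c')(C) = 5 (Function('c')(C) = Mul(-1, -5) = 5)
Pow(Add(Function('c')(-71), V), Rational(1, 2)) = Pow(Add(5, Rational(776673, 71)), Rational(1, 2)) = Pow(Rational(777028, 71), Rational(1, 2)) = Mul(Rational(2, 71), Pow(13792247, Rational(1, 2)))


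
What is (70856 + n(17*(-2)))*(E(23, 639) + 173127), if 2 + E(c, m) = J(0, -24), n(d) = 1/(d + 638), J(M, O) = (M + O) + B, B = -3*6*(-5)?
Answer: 7412059556775/604 ≈ 1.2272e+10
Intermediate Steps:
B = 90 (B = -18*(-5) = 90)
J(M, O) = 90 + M + O (J(M, O) = (M + O) + 90 = 90 + M + O)
n(d) = 1/(638 + d)
E(c, m) = 64 (E(c, m) = -2 + (90 + 0 - 24) = -2 + 66 = 64)
(70856 + n(17*(-2)))*(E(23, 639) + 173127) = (70856 + 1/(638 + 17*(-2)))*(64 + 173127) = (70856 + 1/(638 - 34))*173191 = (70856 + 1/604)*173191 = (42797025/604)*173191 = 7412059556775/604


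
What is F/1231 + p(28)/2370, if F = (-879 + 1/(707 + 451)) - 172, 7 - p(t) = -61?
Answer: -464581871/563071710 ≈ -0.82508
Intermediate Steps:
p(t) = 68 (p(t) = 7 - 1*(-61) = 7 + 61 = 68)
F = -1217057/1158 (F = (-879 + 1/1158) - 172 = -1017881/1158 - 172 = -1217057/1158 ≈ -1051.0)
F/1231 + p(28)/2370 = -1217057/1158/1231 + 68/2370 = -1217057/1158*1/1231 + 68*(1/2370) = -1217057/1425498 + 34/1185 = -464581871/563071710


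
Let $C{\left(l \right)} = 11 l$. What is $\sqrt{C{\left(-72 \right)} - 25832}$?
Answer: $32 i \sqrt{26} \approx 163.17 i$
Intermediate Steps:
$\sqrt{C{\left(-72 \right)} - 25832} = \sqrt{11 \left(-72\right) - 25832} = \sqrt{-792 - 25832} = \sqrt{-26624} = 32 i \sqrt{26}$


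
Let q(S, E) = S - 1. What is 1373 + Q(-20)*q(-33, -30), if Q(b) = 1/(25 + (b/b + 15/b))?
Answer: 138537/101 ≈ 1371.7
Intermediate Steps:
q(S, E) = -1 + S
Q(b) = 1/(26 + 15/b) (Q(b) = 1/(25 + (1 + 15/b)) = 1/(26 + 15/b))
1373 + Q(-20)*q(-33, -30) = 1373 + (-20/(15 + 26*(-20)))*(-1 - 33) = 1373 - 20/(15 - 520)*(-34) = 1373 - 20/(-505)*(-34) = 1373 - 20*(-1/505)*(-34) = 1373 + (4/101)*(-34) = 1373 - 136/101 = 138537/101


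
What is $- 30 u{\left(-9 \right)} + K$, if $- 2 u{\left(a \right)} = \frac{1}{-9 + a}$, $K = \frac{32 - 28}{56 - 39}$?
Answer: $- \frac{61}{102} \approx -0.59804$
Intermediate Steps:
$K = \frac{4}{17} \approx 0.23529$
$u{\left(a \right)} = - \frac{1}{2 \left(-9 + a\right)}$
$- 30 u{\left(-9 \right)} + K = - 30 \left(- \frac{1}{-18 + 2 \left(-9\right)}\right) + \frac{4}{17} = - 30 \left(- \frac{1}{-18 - 18}\right) + \frac{4}{17} = - 30 \left(- \frac{1}{-36}\right) + \frac{4}{17} = - 30 \left(\left(-1\right) \left(- \frac{1}{36}\right)\right) + \frac{4}{17} = \left(-30\right) \frac{1}{36} + \frac{4}{17} = - \frac{5}{6} + \frac{4}{17} = - \frac{61}{102}$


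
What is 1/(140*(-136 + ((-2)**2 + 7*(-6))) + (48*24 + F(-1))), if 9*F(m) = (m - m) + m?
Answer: -9/208873 ≈ -4.3088e-5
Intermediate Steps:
F(m) = m/9 (F(m) = ((m - m) + m)/9 = (0 + m)/9 = m/9)
1/(140*(-136 + ((-2)**2 + 7*(-6))) + (48*24 + F(-1))) = 1/(140*(-136 + ((-2)**2 + 7*(-6))) + (48*24 + (1/9)*(-1))) = 1/(140*(-136 + (4 - 42)) + (1152 - 1/9)) = 1/(140*(-136 - 38) + 10367/9) = 1/(140*(-174) + 10367/9) = 1/(-24360 + 10367/9) = 1/(-208873/9) = -9/208873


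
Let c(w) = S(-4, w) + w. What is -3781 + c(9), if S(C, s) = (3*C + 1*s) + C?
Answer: -3779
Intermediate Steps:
S(C, s) = s + 4*C (S(C, s) = (3*C + s) + C = (s + 3*C) + C = s + 4*C)
c(w) = -16 + 2*w (c(w) = (w + 4*(-4)) + w = (w - 16) + w = (-16 + w) + w = -16 + 2*w)
-3781 + c(9) = -3781 + (-16 + 2*9) = -3781 + (-16 + 18) = -3781 + 2 = -3779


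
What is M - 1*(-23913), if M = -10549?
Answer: 13364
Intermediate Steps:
M - 1*(-23913) = -10549 - 1*(-23913) = -10549 + 23913 = 13364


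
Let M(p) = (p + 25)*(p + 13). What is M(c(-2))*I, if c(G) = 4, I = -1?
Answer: -493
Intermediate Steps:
M(p) = (13 + p)*(25 + p) (M(p) = (25 + p)*(13 + p) = (13 + p)*(25 + p))
M(c(-2))*I = (325 + 4² + 38*4)*(-1) = (325 + 16 + 152)*(-1) = 493*(-1) = -493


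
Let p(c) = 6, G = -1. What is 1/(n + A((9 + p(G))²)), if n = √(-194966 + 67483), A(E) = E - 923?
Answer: -698/614687 - I*√127483/614687 ≈ -0.0011355 - 0.00058086*I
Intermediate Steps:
A(E) = -923 + E
n = I*√127483 (n = √(-127483) = I*√127483 ≈ 357.05*I)
1/(n + A((9 + p(G))²)) = 1/(I*√127483 + (-923 + (9 + 6)²)) = 1/(I*√127483 + (-923 + 15²)) = 1/(I*√127483 + (-923 + 225)) = 1/(I*√127483 - 698) = 1/(-698 + I*√127483)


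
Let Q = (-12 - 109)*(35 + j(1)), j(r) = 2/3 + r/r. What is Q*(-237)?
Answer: 1051490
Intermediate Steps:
j(r) = 5/3 (j(r) = 2*(⅓) + 1 = ⅔ + 1 = 5/3)
Q = -13310/3 (Q = (-12 - 109)*(35 + 5/3) = -121*110/3 = -13310/3 ≈ -4436.7)
Q*(-237) = -13310/3*(-237) = 1051490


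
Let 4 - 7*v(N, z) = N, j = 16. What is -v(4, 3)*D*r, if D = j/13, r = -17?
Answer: 0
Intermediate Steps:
v(N, z) = 4/7 - N/7
D = 16/13 ≈ 1.2308
-v(4, 3)*D*r = -(4/7 - ⅐*4)*(16/13)*(-17) = -(4/7 - 4/7)*(16/13)*(-17) = -0*(16/13)*(-17) = -0*(-17) = -1*0 = 0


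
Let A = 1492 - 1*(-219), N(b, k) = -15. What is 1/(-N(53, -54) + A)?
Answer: 1/1726 ≈ 0.00057937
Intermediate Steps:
A = 1711 (A = 1492 + 219 = 1711)
1/(-N(53, -54) + A) = 1/(-1*(-15) + 1711) = 1/(15 + 1711) = 1/1726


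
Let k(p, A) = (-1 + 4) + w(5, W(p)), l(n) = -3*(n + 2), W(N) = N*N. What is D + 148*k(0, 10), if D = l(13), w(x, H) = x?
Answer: 1139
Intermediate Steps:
W(N) = N**2
l(n) = -6 - 3*n (l(n) = -3*(2 + n) = -6 - 3*n)
D = -45 (D = -6 - 3*13 = -6 - 39 = -45)
k(p, A) = 8 (k(p, A) = (-1 + 4) + 5 = 3 + 5 = 8)
D + 148*k(0, 10) = -45 + 148*8 = -45 + 1184 = 1139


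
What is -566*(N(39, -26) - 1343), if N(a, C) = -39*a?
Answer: 1621024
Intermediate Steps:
-566*(N(39, -26) - 1343) = -566*(-39*39 - 1343) = -566*(-1521 - 1343) = -566*(-2864) = 1621024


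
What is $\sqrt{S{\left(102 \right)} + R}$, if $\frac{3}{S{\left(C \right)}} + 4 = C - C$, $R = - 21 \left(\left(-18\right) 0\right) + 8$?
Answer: $\frac{\sqrt{29}}{2} \approx 2.6926$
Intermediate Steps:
$R = 8$ ($R = \left(-21\right) 0 + 8 = 0 + 8 = 8$)
$S{\left(C \right)} = - \frac{3}{4}$ ($S{\left(C \right)} = \frac{3}{-4 + \left(C - C\right)} = \frac{3}{-4 + 0} = \frac{3}{-4} = 3 \left(- \frac{1}{4}\right) = - \frac{3}{4}$)
$\sqrt{S{\left(102 \right)} + R} = \sqrt{- \frac{3}{4} + 8} = \sqrt{\frac{29}{4}} = \frac{\sqrt{29}}{2}$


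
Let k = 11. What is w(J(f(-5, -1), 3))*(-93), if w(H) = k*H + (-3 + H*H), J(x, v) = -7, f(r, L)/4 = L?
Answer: 2883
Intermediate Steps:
f(r, L) = 4*L
w(H) = -3 + H**2 + 11*H (w(H) = 11*H + (-3 + H*H) = 11*H + (-3 + H**2) = -3 + H**2 + 11*H)
w(J(f(-5, -1), 3))*(-93) = (-3 + (-7)**2 + 11*(-7))*(-93) = (-3 + 49 - 77)*(-93) = -31*(-93) = 2883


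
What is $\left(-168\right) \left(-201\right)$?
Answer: $33768$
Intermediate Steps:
$\left(-168\right) \left(-201\right) = 33768$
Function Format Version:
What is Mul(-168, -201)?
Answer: 33768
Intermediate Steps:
Mul(-168, -201) = 33768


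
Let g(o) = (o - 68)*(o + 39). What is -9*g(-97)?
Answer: -86130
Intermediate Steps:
g(o) = (-68 + o)*(39 + o)
-9*g(-97) = -9*(-2652 + (-97)² - 29*(-97)) = -9*(-2652 + 9409 + 2813) = -9*9570 = -86130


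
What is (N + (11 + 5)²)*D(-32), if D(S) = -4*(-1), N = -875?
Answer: -2476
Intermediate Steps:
D(S) = 4
(N + (11 + 5)²)*D(-32) = (-875 + (11 + 5)²)*4 = (-875 + 16²)*4 = (-875 + 256)*4 = -619*4 = -2476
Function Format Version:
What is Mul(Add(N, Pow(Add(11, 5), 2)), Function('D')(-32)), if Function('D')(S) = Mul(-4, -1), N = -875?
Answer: -2476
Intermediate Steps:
Function('D')(S) = 4
Mul(Add(N, Pow(Add(11, 5), 2)), Function('D')(-32)) = Mul(Add(-875, Pow(Add(11, 5), 2)), 4) = Mul(Add(-875, Pow(16, 2)), 4) = Mul(Add(-875, 256), 4) = Mul(-619, 4) = -2476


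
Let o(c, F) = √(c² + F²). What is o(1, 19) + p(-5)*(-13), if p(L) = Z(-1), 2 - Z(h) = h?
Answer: -39 + √362 ≈ -19.974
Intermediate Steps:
Z(h) = 2 - h
p(L) = 3 (p(L) = 2 - 1*(-1) = 2 + 1 = 3)
o(c, F) = √(F² + c²)
o(1, 19) + p(-5)*(-13) = √(19² + 1²) + 3*(-13) = √(361 + 1) - 39 = √362 - 39 = -39 + √362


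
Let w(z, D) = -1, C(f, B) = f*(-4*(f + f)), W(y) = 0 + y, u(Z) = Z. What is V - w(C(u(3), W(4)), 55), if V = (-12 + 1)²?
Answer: 122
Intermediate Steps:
W(y) = y
C(f, B) = -8*f² (C(f, B) = f*(-8*f) = -8*f²)
V = 121 (V = (-11)² = 121)
V - w(C(u(3), W(4)), 55) = 121 - 1*(-1) = 121 + 1 = 122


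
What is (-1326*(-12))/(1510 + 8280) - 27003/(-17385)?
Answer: 18032983/5673305 ≈ 3.1786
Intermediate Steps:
(-1326*(-12))/(1510 + 8280) - 27003/(-17385) = 15912/9790 - 27003*(-1/17385) = 15912*(1/9790) + 9001/5795 = 7956/4895 + 9001/5795 = 18032983/5673305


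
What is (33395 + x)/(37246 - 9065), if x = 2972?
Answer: 36367/28181 ≈ 1.2905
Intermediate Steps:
(33395 + x)/(37246 - 9065) = (33395 + 2972)/(37246 - 9065) = 36367/28181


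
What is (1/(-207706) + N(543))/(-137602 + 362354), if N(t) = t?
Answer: 112784357/46682338912 ≈ 0.0024160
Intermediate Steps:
(1/(-207706) + N(543))/(-137602 + 362354) = (1/(-207706) + 543)/(-137602 + 362354) = (-1/207706 + 543)/224752 = (112784357/207706)*(1/224752) = 112784357/46682338912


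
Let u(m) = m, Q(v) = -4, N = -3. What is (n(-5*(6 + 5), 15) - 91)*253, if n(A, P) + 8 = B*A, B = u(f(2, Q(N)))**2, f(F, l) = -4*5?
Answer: -5591047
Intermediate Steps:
f(F, l) = -20
B = 400 (B = (-20)**2 = 400)
n(A, P) = -8 + 400*A
(n(-5*(6 + 5), 15) - 91)*253 = ((-8 + 400*(-5*(6 + 5))) - 91)*253 = ((-8 + 400*(-5*11)) - 91)*253 = ((-8 + 400*(-55)) - 91)*253 = ((-8 - 22000) - 91)*253 = (-22008 - 91)*253 = -22099*253 = -5591047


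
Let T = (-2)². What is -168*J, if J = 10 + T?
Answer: -2352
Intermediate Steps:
T = 4
J = 14 (J = 10 + 4 = 14)
-168*J = -168*14 = -2352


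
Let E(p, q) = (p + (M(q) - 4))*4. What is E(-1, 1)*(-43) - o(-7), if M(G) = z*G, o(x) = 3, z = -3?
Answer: 1373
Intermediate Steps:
M(G) = -3*G
E(p, q) = -16 - 12*q + 4*p (E(p, q) = (p + (-3*q - 4))*4 = (p + (-4 - 3*q))*4 = (-4 + p - 3*q)*4 = -16 - 12*q + 4*p)
E(-1, 1)*(-43) - o(-7) = (-16 - 12*1 + 4*(-1))*(-43) - 1*3 = (-16 - 12 - 4)*(-43) - 3 = -32*(-43) - 3 = 1376 - 3 = 1373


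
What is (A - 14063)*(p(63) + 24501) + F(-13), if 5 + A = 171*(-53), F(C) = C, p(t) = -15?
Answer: -566385679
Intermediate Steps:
A = -9068 (A = -5 + 171*(-53) = -5 - 9063 = -9068)
(A - 14063)*(p(63) + 24501) + F(-13) = (-9068 - 14063)*(-15 + 24501) - 13 = -23131*24486 - 13 = -566385666 - 13 = -566385679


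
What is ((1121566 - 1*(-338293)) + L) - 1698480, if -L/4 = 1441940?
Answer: -6006381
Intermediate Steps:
L = -5767760 (L = -4*1441940 = -5767760)
((1121566 - 1*(-338293)) + L) - 1698480 = ((1121566 - 1*(-338293)) - 5767760) - 1698480 = ((1121566 + 338293) - 5767760) - 1698480 = (1459859 - 5767760) - 1698480 = -4307901 - 1698480 = -6006381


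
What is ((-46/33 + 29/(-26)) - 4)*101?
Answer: -564085/858 ≈ -657.44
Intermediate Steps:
((-46/33 + 29/(-26)) - 4)*101 = ((-46*1/33 + 29*(-1/26)) - 4)*101 = ((-46/33 - 29/26) - 4)*101 = (-2153/858 - 4)*101 = -5585/858*101 = -564085/858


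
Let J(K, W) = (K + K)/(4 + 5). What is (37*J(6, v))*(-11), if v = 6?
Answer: -1628/3 ≈ -542.67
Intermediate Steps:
J(K, W) = 2*K/9 (J(K, W) = (2*K)/9 = (2*K)*(1/9) = 2*K/9)
(37*J(6, v))*(-11) = (37*((2/9)*6))*(-11) = (37*(4/3))*(-11) = (148/3)*(-11) = -1628/3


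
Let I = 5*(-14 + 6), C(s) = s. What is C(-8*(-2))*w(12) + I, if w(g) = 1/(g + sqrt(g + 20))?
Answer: -268/7 - 4*sqrt(2)/7 ≈ -39.094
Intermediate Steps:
w(g) = 1/(g + sqrt(20 + g))
I = -40 (I = 5*(-8) = -40)
C(-8*(-2))*w(12) + I = (-8*(-2))/(12 + sqrt(20 + 12)) - 40 = 16/(12 + sqrt(32)) - 40 = 16/(12 + 4*sqrt(2)) - 40 = -40 + 16/(12 + 4*sqrt(2))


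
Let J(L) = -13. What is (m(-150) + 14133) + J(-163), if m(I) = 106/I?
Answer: 1058947/75 ≈ 14119.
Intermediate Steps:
(m(-150) + 14133) + J(-163) = (106/(-150) + 14133) - 13 = (106*(-1/150) + 14133) - 13 = (-53/75 + 14133) - 13 = 1059922/75 - 13 = 1058947/75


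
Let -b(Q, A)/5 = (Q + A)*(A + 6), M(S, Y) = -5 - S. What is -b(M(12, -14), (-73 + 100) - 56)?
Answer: 5290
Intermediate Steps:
b(Q, A) = -5*(6 + A)*(A + Q) (b(Q, A) = -5*(Q + A)*(A + 6) = -5*(A + Q)*(6 + A) = -5*(6 + A)*(A + Q))
-b(M(12, -14), (-73 + 100) - 56) = -(-30*((-73 + 100) - 56) - 30*(-5 - 1*12) - 5*((-73 + 100) - 56)**2 - 5*((-73 + 100) - 56)*(-5 - 1*12)) = -(-30*(27 - 56) - 30*(-5 - 12) - 5*(27 - 56)**2 - 5*(27 - 56)*(-5 - 12)) = -(-30*(-29) - 30*(-17) - 5*(-29)**2 - 5*(-29)*(-17)) = -(870 + 510 - 5*841 - 2465) = -(870 + 510 - 4205 - 2465) = -1*(-5290) = 5290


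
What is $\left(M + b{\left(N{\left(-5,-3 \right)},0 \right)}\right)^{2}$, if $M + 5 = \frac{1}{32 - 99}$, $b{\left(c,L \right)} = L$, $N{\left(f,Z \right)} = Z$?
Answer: $\frac{112896}{4489} \approx 25.149$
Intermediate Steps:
$M = - \frac{336}{67}$ ($M = -5 + \frac{1}{32 - 99} = -5 + \frac{1}{-67} = -5 - \frac{1}{67} = - \frac{336}{67} \approx -5.0149$)
$\left(M + b{\left(N{\left(-5,-3 \right)},0 \right)}\right)^{2} = \left(- \frac{336}{67} + 0\right)^{2} = \left(- \frac{336}{67}\right)^{2} = \frac{112896}{4489}$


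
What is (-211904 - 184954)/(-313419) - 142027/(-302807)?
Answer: 54895113573/31635155711 ≈ 1.7353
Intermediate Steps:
(-211904 - 184954)/(-313419) - 142027/(-302807) = -396858*(-1/313419) - 142027*(-1/302807) = 132286/104473 + 142027/302807 = 54895113573/31635155711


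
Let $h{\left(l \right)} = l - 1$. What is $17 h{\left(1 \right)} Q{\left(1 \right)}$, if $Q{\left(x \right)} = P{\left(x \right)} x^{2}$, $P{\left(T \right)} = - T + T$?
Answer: $0$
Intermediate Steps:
$P{\left(T \right)} = 0$
$h{\left(l \right)} = -1 + l$
$Q{\left(x \right)} = 0$ ($Q{\left(x \right)} = 0 x^{2} = 0$)
$17 h{\left(1 \right)} Q{\left(1 \right)} = 17 \left(-1 + 1\right) 0 = 17 \cdot 0 \cdot 0 = 0 \cdot 0 = 0$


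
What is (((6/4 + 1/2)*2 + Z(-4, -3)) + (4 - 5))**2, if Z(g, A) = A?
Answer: 0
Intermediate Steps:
(((6/4 + 1/2)*2 + Z(-4, -3)) + (4 - 5))**2 = (((6/4 + 1/2)*2 - 3) + (4 - 5))**2 = (((6*(1/4) + 1*(1/2))*2 - 3) - 1)**2 = (((3/2 + 1/2)*2 - 3) - 1)**2 = ((2*2 - 3) - 1)**2 = ((4 - 3) - 1)**2 = (1 - 1)**2 = 0**2 = 0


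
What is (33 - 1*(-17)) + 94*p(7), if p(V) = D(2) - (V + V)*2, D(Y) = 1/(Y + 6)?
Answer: -10281/4 ≈ -2570.3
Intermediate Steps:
D(Y) = 1/(6 + Y)
p(V) = ⅛ - 4*V (p(V) = 1/(6 + 2) - (V + V)*2 = 1/8 - 2*V*2 = ⅛ - 4*V)
(33 - 1*(-17)) + 94*p(7) = (33 - 1*(-17)) + 94*(⅛ - 4*7) = (33 + 17) + 94*(⅛ - 28) = 50 + 94*(-223/8) = 50 - 10481/4 = -10281/4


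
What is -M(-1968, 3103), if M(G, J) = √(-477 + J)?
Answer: -√2626 ≈ -51.245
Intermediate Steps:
-M(-1968, 3103) = -√(-477 + 3103) = -√2626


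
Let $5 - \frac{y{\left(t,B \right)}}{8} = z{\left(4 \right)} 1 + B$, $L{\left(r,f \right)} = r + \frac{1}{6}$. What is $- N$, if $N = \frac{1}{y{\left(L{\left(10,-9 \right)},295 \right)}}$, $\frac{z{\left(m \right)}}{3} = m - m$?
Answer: $\frac{1}{2320} \approx 0.00043103$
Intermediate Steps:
$L{\left(r,f \right)} = \frac{1}{6} + r$ ($L{\left(r,f \right)} = r + \frac{1}{6} = \frac{1}{6} + r$)
$z{\left(m \right)} = 0$ ($z{\left(m \right)} = 3 \left(m - m\right) = 3 \cdot 0 = 0$)
$y{\left(t,B \right)} = 40 - 8 B$ ($y{\left(t,B \right)} = 40 - 8 \left(0 \cdot 1 + B\right) = 40 - 8 \left(0 + B\right) = 40 - 8 B$)
$N = - \frac{1}{2320}$ ($N = \frac{1}{40 - 2360} = \frac{1}{-2320} = - \frac{1}{2320} \approx -0.00043103$)
$- N = \left(-1\right) \left(- \frac{1}{2320}\right) = \frac{1}{2320}$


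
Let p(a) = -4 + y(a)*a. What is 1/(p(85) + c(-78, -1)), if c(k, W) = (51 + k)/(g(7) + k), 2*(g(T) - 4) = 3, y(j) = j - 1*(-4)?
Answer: 145/1096399 ≈ 0.00013225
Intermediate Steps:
y(j) = 4 + j (y(j) = j + 4 = 4 + j)
g(T) = 11/2 (g(T) = 4 + (1/2)*3 = 4 + 3/2 = 11/2)
c(k, W) = (51 + k)/(11/2 + k)
p(a) = -4 + a*(4 + a) (p(a) = -4 + (4 + a)*a = -4 + a*(4 + a))
1/(p(85) + c(-78, -1)) = 1/((-4 + 85*(4 + 85)) + 2*(51 - 78)/(11 + 2*(-78))) = 1/((-4 + 85*89) + 2*(-27)/(11 - 156)) = 1/((-4 + 7565) + 2*(-27)/(-145)) = 1/(7561 + 2*(-1/145)*(-27)) = 1/(7561 + 54/145) = 1/(1096399/145) = 145/1096399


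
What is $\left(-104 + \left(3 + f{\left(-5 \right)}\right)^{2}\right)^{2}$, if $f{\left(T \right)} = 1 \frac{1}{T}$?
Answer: $\frac{5779216}{625} \approx 9246.8$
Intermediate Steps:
$f{\left(T \right)} = \frac{1}{T}$
$\left(-104 + \left(3 + f{\left(-5 \right)}\right)^{2}\right)^{2} = \left(-104 + \left(3 + \frac{1}{-5}\right)^{2}\right)^{2} = \left(-104 + \left(3 - \frac{1}{5}\right)^{2}\right)^{2} = \left(-104 + \left(\frac{14}{5}\right)^{2}\right)^{2} = \left(-104 + \frac{196}{25}\right)^{2} = \left(- \frac{2404}{25}\right)^{2} = \frac{5779216}{625}$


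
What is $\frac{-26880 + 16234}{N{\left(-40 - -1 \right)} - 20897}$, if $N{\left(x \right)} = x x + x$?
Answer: $\frac{10646}{19415} \approx 0.54834$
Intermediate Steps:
$N{\left(x \right)} = x + x^{2}$ ($N{\left(x \right)} = x^{2} + x = x + x^{2}$)
$\frac{-26880 + 16234}{N{\left(-40 - -1 \right)} - 20897} = \frac{-26880 + 16234}{\left(-40 - -1\right) \left(1 - 39\right) - 20897} = - \frac{10646}{\left(-40 + 1\right) \left(1 + \left(-40 + 1\right)\right) - 20897} = - \frac{10646}{- 39 \left(1 - 39\right) - 20897} = - \frac{10646}{\left(-39\right) \left(-38\right) - 20897} = - \frac{10646}{1482 - 20897} = - \frac{10646}{-19415} = \left(-10646\right) \left(- \frac{1}{19415}\right) = \frac{10646}{19415}$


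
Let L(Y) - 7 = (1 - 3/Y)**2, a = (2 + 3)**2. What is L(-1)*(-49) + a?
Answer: -1102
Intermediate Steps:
a = 25 (a = 5**2 = 25)
L(Y) = 7 + (1 - 3/Y)**2
L(-1)*(-49) + a = (7 + (-3 - 1)**2/(-1)**2)*(-49) + 25 = (7 + 1*(-4)**2)*(-49) + 25 = (7 + 1*16)*(-49) + 25 = (7 + 16)*(-49) + 25 = 23*(-49) + 25 = -1127 + 25 = -1102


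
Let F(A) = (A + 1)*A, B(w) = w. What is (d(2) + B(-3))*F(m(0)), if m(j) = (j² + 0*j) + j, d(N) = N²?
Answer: 0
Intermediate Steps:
m(j) = j + j² (m(j) = (j² + 0) + j = j² + j = j + j²)
F(A) = A*(1 + A) (F(A) = (1 + A)*A = A*(1 + A))
(d(2) + B(-3))*F(m(0)) = (2² - 3)*((0*(1 + 0))*(1 + 0*(1 + 0))) = (4 - 3)*((0*1)*(1 + 0*1)) = 1*(0*(1 + 0)) = 1*(0*1) = 1*0 = 0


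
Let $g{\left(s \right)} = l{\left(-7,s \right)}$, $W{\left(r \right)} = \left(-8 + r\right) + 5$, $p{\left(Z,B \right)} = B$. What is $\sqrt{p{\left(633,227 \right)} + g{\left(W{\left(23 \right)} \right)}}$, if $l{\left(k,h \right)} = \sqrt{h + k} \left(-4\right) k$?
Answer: $\sqrt{227 + 28 \sqrt{13}} \approx 18.11$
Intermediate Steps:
$W{\left(r \right)} = -3 + r$
$l{\left(k,h \right)} = - 4 k \sqrt{h + k}$ ($l{\left(k,h \right)} = - 4 \sqrt{h + k} k = - 4 k \sqrt{h + k}$)
$g{\left(s \right)} = 28 \sqrt{-7 + s}$ ($g{\left(s \right)} = \left(-4\right) \left(-7\right) \sqrt{s - 7} = \left(-4\right) \left(-7\right) \sqrt{-7 + s} = 28 \sqrt{-7 + s}$)
$\sqrt{p{\left(633,227 \right)} + g{\left(W{\left(23 \right)} \right)}} = \sqrt{227 + 28 \sqrt{-7 + \left(-3 + 23\right)}} = \sqrt{227 + 28 \sqrt{-7 + 20}} = \sqrt{227 + 28 \sqrt{13}}$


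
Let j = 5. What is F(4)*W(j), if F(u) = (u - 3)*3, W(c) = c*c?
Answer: 75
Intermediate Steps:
W(c) = c**2
F(u) = -9 + 3*u (F(u) = (-3 + u)*3 = -9 + 3*u)
F(4)*W(j) = (-9 + 3*4)*5**2 = (-9 + 12)*25 = 3*25 = 75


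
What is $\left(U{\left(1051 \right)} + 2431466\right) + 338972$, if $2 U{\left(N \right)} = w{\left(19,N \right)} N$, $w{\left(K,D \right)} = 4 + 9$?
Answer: $\frac{5554539}{2} \approx 2.7773 \cdot 10^{6}$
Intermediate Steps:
$w{\left(K,D \right)} = 13$
$U{\left(N \right)} = \frac{13 N}{2}$
$\left(U{\left(1051 \right)} + 2431466\right) + 338972 = \left(\frac{13}{2} \cdot 1051 + 2431466\right) + 338972 = \left(\frac{13663}{2} + 2431466\right) + 338972 = \frac{4876595}{2} + 338972 = \frac{5554539}{2}$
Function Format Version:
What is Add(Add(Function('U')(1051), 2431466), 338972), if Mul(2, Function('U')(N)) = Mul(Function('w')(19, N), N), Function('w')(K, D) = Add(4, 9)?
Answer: Rational(5554539, 2) ≈ 2.7773e+6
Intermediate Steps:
Function('w')(K, D) = 13
Function('U')(N) = Mul(Rational(13, 2), N) (Function('U')(N) = Mul(Rational(1, 2), Mul(13, N)) = Mul(Rational(13, 2), N))
Add(Add(Function('U')(1051), 2431466), 338972) = Add(Add(Mul(Rational(13, 2), 1051), 2431466), 338972) = Add(Add(Rational(13663, 2), 2431466), 338972) = Add(Rational(4876595, 2), 338972) = Rational(5554539, 2)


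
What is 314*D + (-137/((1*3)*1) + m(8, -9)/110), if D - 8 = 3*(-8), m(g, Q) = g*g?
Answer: -836399/165 ≈ -5069.1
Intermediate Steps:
m(g, Q) = g²
D = -16 (D = 8 + 3*(-8) = 8 - 24 = -16)
314*D + (-137/((1*3)*1) + m(8, -9)/110) = 314*(-16) + (-137/((1*3)*1) + 8²/110) = -5024 + (-137/(3*1) + 64*(1/110)) = -5024 + (-137/3 + 32/55) = -5024 - 7439/165 = -836399/165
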